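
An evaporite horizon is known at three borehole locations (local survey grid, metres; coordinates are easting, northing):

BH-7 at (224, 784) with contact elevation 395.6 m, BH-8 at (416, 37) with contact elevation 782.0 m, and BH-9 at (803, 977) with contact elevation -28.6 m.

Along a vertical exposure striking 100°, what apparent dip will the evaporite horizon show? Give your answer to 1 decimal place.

Two edge vectors: BH-7→BH-8 = (192, -747, 386.4), BH-7→BH-9 = (579, 193, -424.2).
Normal n = (BH-7→BH-8) × (BH-7→BH-9) = (242302.2, 305172, 469569).
So ∂z/∂easting = −n_x/n_z = −0.51601 and ∂z/∂northing = −n_y/n_z = −0.64990.
Unit vector along 100° is (sin 100°, cos 100°) = (0.9848, -0.1736).
Slope in that direction = a·(0.9848) + b·(-0.1736) = −0.39532.
Apparent dip = arctan|0.39532| = 21.6° (true dip is 39.7°, so apparent ≤ true as expected).

21.6°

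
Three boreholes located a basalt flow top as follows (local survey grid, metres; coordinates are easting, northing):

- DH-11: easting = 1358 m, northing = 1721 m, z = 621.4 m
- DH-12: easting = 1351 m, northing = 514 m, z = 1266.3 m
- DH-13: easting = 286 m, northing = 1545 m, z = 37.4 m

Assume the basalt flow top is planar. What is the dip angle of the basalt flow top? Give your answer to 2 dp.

39.72°

Two edge vectors: DH-11→DH-12 = (-7, -1207, 644.9), DH-11→DH-13 = (-1072, -176, -584).
Normal n = (DH-11→DH-12) × (DH-11→DH-13) = (818390.4, -695420.8, -1292672).
So ∂z/∂easting = −n_x/n_z = 0.63310 and ∂z/∂northing = −n_y/n_z = −0.53797.
Gradient magnitude |∇z| = √(a² + b²) = √(0.40082 + 0.28941) = 0.83080.
True dip = arctan(0.83080) = 39.72°, dipping toward NW (azimuth ≈ 310°).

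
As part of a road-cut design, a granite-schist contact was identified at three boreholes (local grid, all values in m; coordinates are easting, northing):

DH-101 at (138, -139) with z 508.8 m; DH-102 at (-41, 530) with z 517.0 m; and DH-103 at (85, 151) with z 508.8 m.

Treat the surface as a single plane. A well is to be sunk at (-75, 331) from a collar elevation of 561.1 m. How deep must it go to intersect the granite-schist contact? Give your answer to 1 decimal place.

33.9 m

Two edge vectors: DH-101→DH-102 = (-179, 669, 8.2), DH-101→DH-103 = (-53, 290, 0).
Normal n = (DH-101→DH-102) × (DH-101→DH-103) = (-2378, -434.6, -16453).
So ∂z/∂easting = −n_x/n_z = −0.14453 and ∂z/∂northing = −n_y/n_z = −0.02641.
Intercept c from DH-101: 508.8 + 19.95 − 3.67 = 525.07.
At (-75, 331): z_contact = 10.84 − 8.74 + 525.07 = 527.17 m.
Depth below ground = 561.1 − 527.17 = 33.9 m.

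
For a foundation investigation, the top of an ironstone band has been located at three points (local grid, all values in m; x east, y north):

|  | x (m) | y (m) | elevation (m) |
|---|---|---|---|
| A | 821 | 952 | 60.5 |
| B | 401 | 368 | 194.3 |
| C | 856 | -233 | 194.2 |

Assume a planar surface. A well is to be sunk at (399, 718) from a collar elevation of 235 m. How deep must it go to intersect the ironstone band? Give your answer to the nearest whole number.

Let the plane be z = a·x + b·y + c.
B−A: −420a − 584b = 133.8;  C−A: 35a − 1185b = 133.7.
Solving gives a = −0.15531, b = −0.11741.
Then c = 60.5 − a·821 − b·952 = 299.79.
At (399, 718): z_contact = −62.0 − 84.3 + 299.79 = 153.5 m.
Depth below ground = 235 − 153.5 = 81 m.

81 m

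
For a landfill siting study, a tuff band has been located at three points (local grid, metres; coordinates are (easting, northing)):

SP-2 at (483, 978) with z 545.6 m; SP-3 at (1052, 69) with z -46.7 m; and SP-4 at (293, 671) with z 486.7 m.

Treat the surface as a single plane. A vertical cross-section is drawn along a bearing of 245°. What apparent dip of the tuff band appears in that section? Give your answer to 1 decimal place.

Let the plane be z = a·E + b·N + c.
SP-3−SP-2: 569a − 909b = −592.3;  SP-4−SP-2: −190a − 307b = −58.9.
Solving gives a = −0.36931, b = 0.42042.
Unit vector along 245° is (sin 245°, cos 245°) = (-0.9063, -0.4226).
Slope in that direction = a·(-0.9063) + b·(-0.4226) = 0.15703.
Apparent dip = arctan|0.15703| = 8.9° (true dip is 29.2°, so apparent ≤ true as expected).

8.9°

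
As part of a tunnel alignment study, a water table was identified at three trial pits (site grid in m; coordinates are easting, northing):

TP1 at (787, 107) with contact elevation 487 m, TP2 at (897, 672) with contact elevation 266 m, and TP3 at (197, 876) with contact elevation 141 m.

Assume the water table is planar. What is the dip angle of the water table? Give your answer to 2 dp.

Let the plane be z = a·easting + b·northing + c.
TP2−TP1: 110a + 565b = −221;  TP3−TP1: −590a + 769b = −346.
Solving gives a = 0.06111, b = −0.40305.
Gradient magnitude |∇z| = √(a² + b²) = √(0.00373 + 0.16245) = 0.40765.
True dip = arctan(0.40765) = 22.18°, dipping toward N (azimuth ≈ 351°).

22.18°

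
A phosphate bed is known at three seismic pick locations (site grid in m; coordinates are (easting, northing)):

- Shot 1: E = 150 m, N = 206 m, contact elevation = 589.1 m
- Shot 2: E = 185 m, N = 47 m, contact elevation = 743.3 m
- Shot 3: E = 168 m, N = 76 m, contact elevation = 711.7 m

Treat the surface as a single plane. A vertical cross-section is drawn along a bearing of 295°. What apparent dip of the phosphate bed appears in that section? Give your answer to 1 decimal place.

Let the plane be z = a·E + b·N + c.
Shot 2−Shot 1: 35a − 159b = 154.2;  Shot 3−Shot 1: 18a − 130b = 122.6.
Solving gives a = 0.32737, b = −0.89775.
Unit vector along 295° is (sin 295°, cos 295°) = (-0.9063, 0.4226).
Slope in that direction = a·(-0.9063) + b·(0.4226) = −0.67610.
Apparent dip = arctan|0.67610| = 34.1° (true dip is 43.7°, so apparent ≤ true as expected).

34.1°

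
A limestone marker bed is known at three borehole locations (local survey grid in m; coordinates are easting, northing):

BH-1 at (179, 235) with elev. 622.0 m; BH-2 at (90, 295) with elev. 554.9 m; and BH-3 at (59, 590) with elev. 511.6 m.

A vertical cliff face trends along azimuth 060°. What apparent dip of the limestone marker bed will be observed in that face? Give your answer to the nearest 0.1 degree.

Let the plane be z = a·easting + b·northing + c.
BH-2−BH-1: −89a + 60b = −67.1;  BH-3−BH-1: −120a + 355b = −110.4.
Solving gives a = 0.70492, b = −0.07270.
Unit vector along 060° is (sin 60°, cos 60°) = (0.8660, 0.5000).
Slope in that direction = a·(0.8660) + b·(0.5000) = 0.57413.
Apparent dip = arctan|0.57413| = 29.9° (true dip is 35.3°, so apparent ≤ true as expected).

29.9°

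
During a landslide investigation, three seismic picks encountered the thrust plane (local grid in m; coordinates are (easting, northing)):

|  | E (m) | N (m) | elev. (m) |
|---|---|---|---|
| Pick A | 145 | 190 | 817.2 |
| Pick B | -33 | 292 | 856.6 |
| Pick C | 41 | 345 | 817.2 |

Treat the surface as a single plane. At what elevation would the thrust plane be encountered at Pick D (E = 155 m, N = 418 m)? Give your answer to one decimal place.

Let the plane be z = a·E + b·N + c.
Pick B−Pick A: −178a + 102b = 39.4;  Pick C−Pick A: −104a + 155b = 0.
Solving gives a = −0.35962, b = −0.24129.
Then c = 817.2 − a·145 − b·190 = 915.19.
At (155, 418): z = −55.7 − 100.9 + 915.19 = 758.6 m.

758.6 m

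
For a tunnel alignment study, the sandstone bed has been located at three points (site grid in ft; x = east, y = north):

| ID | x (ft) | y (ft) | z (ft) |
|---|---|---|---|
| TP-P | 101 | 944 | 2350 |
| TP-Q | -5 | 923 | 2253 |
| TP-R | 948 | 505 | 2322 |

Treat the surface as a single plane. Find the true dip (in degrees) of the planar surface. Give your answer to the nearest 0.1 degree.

55.9°

Two edge vectors: TP-P→TP-Q = (-106, -21, -97), TP-P→TP-R = (847, -439, -28).
Normal n = (TP-P→TP-Q) × (TP-P→TP-R) = (-41995, -85127, 64321).
So ∂z/∂x = −n_x/n_z = 0.65290 and ∂z/∂y = −n_y/n_z = 1.32347.
Gradient magnitude |∇z| = √(a² + b²) = √(0.42627 + 1.75158) = 1.47575.
True dip = arctan(1.47575) = 55.9°, dipping toward SSW (azimuth ≈ 206°).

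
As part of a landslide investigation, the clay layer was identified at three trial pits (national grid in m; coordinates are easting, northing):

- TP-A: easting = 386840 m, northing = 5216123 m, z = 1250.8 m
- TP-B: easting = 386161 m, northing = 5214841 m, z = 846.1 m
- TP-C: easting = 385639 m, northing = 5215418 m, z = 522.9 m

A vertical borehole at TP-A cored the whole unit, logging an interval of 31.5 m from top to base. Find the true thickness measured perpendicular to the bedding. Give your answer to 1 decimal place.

26.9 m

Two edge vectors: TP-A→TP-B = (-679, -1282, -404.7), TP-A→TP-C = (-1201, -705, -727.9).
Normal n = (TP-A→TP-B) × (TP-A→TP-C) = (647854.3, -8199.4, -1060987).
So ∂z/∂easting = −n_x/n_z = 0.61061 and ∂z/∂northing = −n_y/n_z = −0.00773.
|∇z| = √(a²+b²) = 0.61066, so dip δ = arctan(0.61066) = 31.41°.
True thickness = vertical thickness × cos δ = 31.5 × cos 31.41° = 26.9 m.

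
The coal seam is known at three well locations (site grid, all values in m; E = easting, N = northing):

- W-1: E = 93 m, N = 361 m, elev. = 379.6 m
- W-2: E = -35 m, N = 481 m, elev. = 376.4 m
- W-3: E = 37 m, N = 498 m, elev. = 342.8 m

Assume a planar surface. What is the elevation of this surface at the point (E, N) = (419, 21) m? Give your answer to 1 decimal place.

Let the plane be z = a·E + b·N + c.
W-2−W-1: −128a + 120b = −3.2;  W-3−W-1: −56a + 137b = −36.8.
Solving gives a = −0.36775, b = −0.41893.
Then c = 379.6 − a·93 − b·361 = 565.04.
At (419, 21): z = −154.1 − 8.8 + 565.04 = 402.2 m.

402.2 m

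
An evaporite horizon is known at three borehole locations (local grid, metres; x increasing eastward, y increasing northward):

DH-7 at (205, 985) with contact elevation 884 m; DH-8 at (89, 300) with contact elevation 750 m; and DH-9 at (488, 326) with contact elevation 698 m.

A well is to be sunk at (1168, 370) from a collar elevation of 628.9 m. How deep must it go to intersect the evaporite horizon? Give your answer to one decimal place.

19.6 m

Let the plane be z = a·x + b·y + c.
DH-8−DH-7: −116a − 685b = −134;  DH-9−DH-7: 283a − 659b = −186.
Solving gives a = −0.144669, b = 0.220119.
Then c = 884 − a·205 − b·985 = 696.84.
At (1168, 370): z_contact = −168.97 + 81.44 + 696.84 = 609.31 m.
Depth below ground = 628.9 − 609.31 = 19.6 m.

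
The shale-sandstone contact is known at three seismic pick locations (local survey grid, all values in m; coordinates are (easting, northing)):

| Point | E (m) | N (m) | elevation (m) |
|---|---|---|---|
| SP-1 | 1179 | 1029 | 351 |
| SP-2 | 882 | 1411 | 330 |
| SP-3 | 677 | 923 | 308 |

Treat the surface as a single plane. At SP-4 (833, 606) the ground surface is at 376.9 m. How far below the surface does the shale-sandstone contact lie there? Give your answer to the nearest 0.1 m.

59.0 m

Two edge vectors: SP-1→SP-2 = (-297, 382, -21), SP-1→SP-3 = (-502, -106, -43).
Normal n = (SP-1→SP-2) × (SP-1→SP-3) = (-18652, -2229, 223246).
So ∂z/∂E = −n_x/n_z = 0.083549 and ∂z/∂N = −n_y/n_z = 0.009985.
Intercept c from SP-1: 351 − 98.50 − 10.27 = 242.22.
At (833, 606): z_contact = 69.60 + 6.05 + 242.22 = 317.87 m.
Depth below ground = 376.9 − 317.87 = 59.0 m.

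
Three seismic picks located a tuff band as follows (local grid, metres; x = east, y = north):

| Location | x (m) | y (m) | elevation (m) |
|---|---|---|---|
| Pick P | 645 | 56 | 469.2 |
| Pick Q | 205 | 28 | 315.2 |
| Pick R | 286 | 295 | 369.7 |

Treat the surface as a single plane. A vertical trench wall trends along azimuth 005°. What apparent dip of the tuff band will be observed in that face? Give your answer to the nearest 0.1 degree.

Let the plane be z = a·x + b·y + c.
Pick Q−Pick P: −440a − 28b = −154;  Pick R−Pick P: −359a + 239b = −99.5.
Solving gives a = 0.34364, b = 0.09987.
Unit vector along 005° is (sin 5°, cos 5°) = (0.0872, 0.9962).
Slope in that direction = a·(0.0872) + b·(0.9962) = 0.12944.
Apparent dip = arctan|0.12944| = 7.4° (true dip is 19.7°, so apparent ≤ true as expected).

7.4°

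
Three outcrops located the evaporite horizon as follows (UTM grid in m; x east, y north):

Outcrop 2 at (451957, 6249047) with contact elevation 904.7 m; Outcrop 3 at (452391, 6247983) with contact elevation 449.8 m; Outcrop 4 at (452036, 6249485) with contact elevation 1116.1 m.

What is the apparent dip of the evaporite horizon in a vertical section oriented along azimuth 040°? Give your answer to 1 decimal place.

22.6°

Let the plane be z = a·x + b·y + c.
Outcrop 3−Outcrop 2: 434a − 1064b = −454.9;  Outcrop 4−Outcrop 2: 79a + 438b = 211.4.
Solving gives a = 0.09368, b = 0.46575.
Unit vector along 040° is (sin 40°, cos 40°) = (0.6428, 0.7660).
Slope in that direction = a·(0.6428) + b·(0.7660) = 0.41701.
Apparent dip = arctan|0.41701| = 22.6° (true dip is 25.4°, so apparent ≤ true as expected).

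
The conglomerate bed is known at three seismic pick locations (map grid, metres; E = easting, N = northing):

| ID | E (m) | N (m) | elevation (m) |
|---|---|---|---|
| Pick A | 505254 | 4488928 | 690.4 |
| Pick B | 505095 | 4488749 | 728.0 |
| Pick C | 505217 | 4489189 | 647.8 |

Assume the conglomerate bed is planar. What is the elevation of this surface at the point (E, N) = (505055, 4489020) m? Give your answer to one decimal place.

683.8 m

Let the plane be z = a·E + b·N + c.
Pick B−Pick A: −159a − 179b = 37.6;  Pick C−Pick A: −37a + 261b = −42.6.
Solving gives a = −0.045471926, b = −0.169664602.
Then c = 690.4 − a·505254 − b·4488928 = 785277.46.
At (505055, 4489020): z = −22965.8 − 761627.8 + 785277.46 = 683.8 m.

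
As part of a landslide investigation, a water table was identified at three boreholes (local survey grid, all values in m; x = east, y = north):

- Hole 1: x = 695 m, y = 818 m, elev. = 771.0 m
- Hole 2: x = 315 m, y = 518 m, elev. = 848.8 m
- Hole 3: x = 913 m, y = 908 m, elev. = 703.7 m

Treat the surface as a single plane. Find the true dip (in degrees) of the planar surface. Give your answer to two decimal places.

26.79°

Let the plane be z = a·x + b·y + c.
Hole 2−Hole 1: −380a − 300b = 77.8;  Hole 3−Hole 1: 218a + 90b = −67.3.
Solving gives a = −0.42269, b = 0.27608.
Gradient magnitude |∇z| = √(a² + b²) = √(0.17867 + 0.07622) = 0.50486.
True dip = arctan(0.50486) = 26.79°, dipping toward ESE (azimuth ≈ 123°).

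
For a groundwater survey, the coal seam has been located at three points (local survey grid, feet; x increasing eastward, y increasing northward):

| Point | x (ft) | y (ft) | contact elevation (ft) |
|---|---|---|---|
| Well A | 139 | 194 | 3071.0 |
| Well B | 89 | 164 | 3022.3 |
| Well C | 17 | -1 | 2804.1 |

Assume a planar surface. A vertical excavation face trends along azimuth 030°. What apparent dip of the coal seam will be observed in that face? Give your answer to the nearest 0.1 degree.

Let the plane be z = a·x + b·y + c.
Well B−Well A: −50a − 30b = −48.7;  Well C−Well A: −122a − 195b = −266.9.
Solving gives a = 0.24458, b = 1.21570.
Unit vector along 030° is (sin 30°, cos 30°) = (0.5000, 0.8660).
Slope in that direction = a·(0.5000) + b·(0.8660) = 1.17512.
Apparent dip = arctan|1.17512| = 49.6° (true dip is 51.1°, so apparent ≤ true as expected).

49.6°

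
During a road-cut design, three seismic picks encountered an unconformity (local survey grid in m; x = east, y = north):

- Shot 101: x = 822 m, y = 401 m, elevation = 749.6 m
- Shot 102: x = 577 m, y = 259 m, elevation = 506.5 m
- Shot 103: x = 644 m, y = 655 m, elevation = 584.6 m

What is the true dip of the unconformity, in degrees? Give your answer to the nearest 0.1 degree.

Let the plane be z = a·x + b·y + c.
Shot 102−Shot 101: −245a − 142b = −243.1;  Shot 103−Shot 101: −178a + 254b = −165.
Solving gives a = 0.97339, b = 0.03253.
Gradient magnitude |∇z| = √(a² + b²) = √(0.94749 + 0.00106) = 0.97393.
True dip = arctan(0.97393) = 44.2°, dipping toward W (azimuth ≈ 268°).

44.2°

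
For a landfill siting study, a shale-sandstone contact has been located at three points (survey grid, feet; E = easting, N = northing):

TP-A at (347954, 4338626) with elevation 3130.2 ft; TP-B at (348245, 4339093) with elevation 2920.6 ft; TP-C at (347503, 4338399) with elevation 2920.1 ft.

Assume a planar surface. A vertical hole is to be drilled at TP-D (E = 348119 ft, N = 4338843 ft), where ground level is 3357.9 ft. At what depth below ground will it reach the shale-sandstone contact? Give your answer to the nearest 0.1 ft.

Let the plane be z = a·E + b·N + c.
TP-B−TP-A: 291a + 467b = −209.6;  TP-C−TP-A: −451a − 227b = −210.1.
Solving gives a = 1.007857637, b = −1.076844909.
Then c = 3130.2 − a·347954 − b·4338626 = 4324469.42.
At (348119, 4338843): z_contact = 350854.39 − 4672260.99 + 4324469.42 = 3062.82 ft.
Depth below ground = 3357.9 − 3062.82 = 295.1 ft.

295.1 ft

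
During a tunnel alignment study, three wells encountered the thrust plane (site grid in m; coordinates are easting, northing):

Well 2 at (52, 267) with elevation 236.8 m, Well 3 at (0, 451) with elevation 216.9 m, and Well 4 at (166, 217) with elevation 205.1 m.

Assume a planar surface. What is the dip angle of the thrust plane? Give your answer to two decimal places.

Let the plane be z = a·easting + b·northing + c.
Well 3−Well 2: −52a + 184b = −19.9;  Well 4−Well 2: 114a − 50b = −31.7.
Solving gives a = −0.37156, b = −0.21316.
Gradient magnitude |∇z| = √(a² + b²) = √(0.13806 + 0.04544) = 0.42836.
True dip = arctan(0.42836) = 23.19°, dipping toward ENE (azimuth ≈ 060°).

23.19°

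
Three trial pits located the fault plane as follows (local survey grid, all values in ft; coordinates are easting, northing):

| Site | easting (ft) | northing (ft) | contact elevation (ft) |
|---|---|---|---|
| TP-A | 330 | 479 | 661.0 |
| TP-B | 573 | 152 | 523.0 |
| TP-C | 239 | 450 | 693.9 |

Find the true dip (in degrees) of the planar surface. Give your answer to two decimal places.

22.77°

Two edge vectors: TP-A→TP-B = (243, -327, -138), TP-A→TP-C = (-91, -29, 32.9).
Normal n = (TP-A→TP-B) × (TP-A→TP-C) = (-14760.3, 4563.3, -36804).
So ∂z/∂easting = −n_x/n_z = −0.40105 and ∂z/∂northing = −n_y/n_z = 0.12399.
Gradient magnitude |∇z| = √(a² + b²) = √(0.16084 + 0.01537) = 0.41978.
True dip = arctan(0.41978) = 22.77°, dipping toward ESE (azimuth ≈ 107°).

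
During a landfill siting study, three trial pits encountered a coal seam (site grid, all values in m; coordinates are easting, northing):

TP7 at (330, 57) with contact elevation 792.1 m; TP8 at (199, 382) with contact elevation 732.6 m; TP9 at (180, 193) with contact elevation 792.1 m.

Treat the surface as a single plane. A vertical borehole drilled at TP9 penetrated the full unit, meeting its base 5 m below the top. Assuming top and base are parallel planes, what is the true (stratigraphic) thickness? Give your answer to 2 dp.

4.66 m

Two edge vectors: TP7→TP8 = (-131, 325, -59.5), TP7→TP9 = (-150, 136, 0).
Normal n = (TP7→TP8) × (TP7→TP9) = (8092, 8925, 30934).
So ∂z/∂easting = −n_x/n_z = −0.26159 and ∂z/∂northing = −n_y/n_z = −0.28852.
|∇z| = √(a²+b²) = 0.38945, so dip δ = arctan(0.38945) = 21.28°.
True thickness = vertical thickness × cos δ = 5 × cos 21.28° = 4.66 m.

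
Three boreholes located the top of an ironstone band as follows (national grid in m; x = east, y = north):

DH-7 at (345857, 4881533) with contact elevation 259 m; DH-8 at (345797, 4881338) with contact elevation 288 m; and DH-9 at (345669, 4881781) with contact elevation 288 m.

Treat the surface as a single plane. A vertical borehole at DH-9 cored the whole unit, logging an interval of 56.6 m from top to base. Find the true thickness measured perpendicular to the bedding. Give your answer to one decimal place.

54.8 m

Let the plane be z = a·x + b·y + c.
DH-8−DH-7: −60a − 195b = 29;  DH-9−DH-7: −188a + 248b = 29.
Solving gives a = −0.24926, b = −0.07202.
|∇z| = √(a²+b²) = 0.25946, so dip δ = arctan(0.25946) = 14.55°.
True thickness = vertical thickness × cos δ = 56.6 × cos 14.55° = 54.8 m.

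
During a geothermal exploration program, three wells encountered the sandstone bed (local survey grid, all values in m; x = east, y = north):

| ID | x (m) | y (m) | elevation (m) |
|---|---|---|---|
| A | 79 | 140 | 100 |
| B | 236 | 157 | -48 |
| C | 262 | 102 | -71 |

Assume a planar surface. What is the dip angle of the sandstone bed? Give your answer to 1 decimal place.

43.2°

Two edge vectors: A→B = (157, 17, -148), A→C = (183, -38, -171).
Normal n = (A→B) × (A→C) = (-8531, -237, -9077).
So ∂z/∂x = −n_x/n_z = −0.93985 and ∂z/∂y = −n_y/n_z = −0.02611.
Gradient magnitude |∇z| = √(a² + b²) = √(0.88331 + 0.00068) = 0.94021.
True dip = arctan(0.94021) = 43.2°, dipping toward E (azimuth ≈ 088°).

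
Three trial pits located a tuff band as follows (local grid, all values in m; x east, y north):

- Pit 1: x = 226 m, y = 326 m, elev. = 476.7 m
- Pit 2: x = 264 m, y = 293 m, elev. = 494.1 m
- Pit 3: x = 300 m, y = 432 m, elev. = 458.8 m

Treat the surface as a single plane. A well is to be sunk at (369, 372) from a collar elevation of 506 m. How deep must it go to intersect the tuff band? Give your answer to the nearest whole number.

16 m

Two edge vectors: Pit 1→Pit 2 = (38, -33, 17.4), Pit 1→Pit 3 = (74, 106, -17.9).
Normal n = (Pit 1→Pit 2) × (Pit 1→Pit 3) = (-1253.7, 1967.8, 6470).
So ∂z/∂x = −n_x/n_z = 0.19377 and ∂z/∂y = −n_y/n_z = −0.30414.
Intercept c from Pit 1: 476.7 − 43.79 + 99.15 = 532.06.
At (369, 372): z_contact = 71.5 − 113.1 + 532.06 = 490.4 m.
Depth below ground = 506 − 490.4 = 16 m.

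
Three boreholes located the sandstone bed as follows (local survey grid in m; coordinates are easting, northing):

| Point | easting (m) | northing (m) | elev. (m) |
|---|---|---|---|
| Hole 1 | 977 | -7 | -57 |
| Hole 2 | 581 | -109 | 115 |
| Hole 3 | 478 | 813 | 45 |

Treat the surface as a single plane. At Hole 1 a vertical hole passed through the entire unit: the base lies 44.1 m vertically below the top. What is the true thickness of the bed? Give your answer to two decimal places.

40.65 m

Two edge vectors: Hole 1→Hole 2 = (-396, -102, 172), Hole 1→Hole 3 = (-499, 820, 102).
Normal n = (Hole 1→Hole 2) × (Hole 1→Hole 3) = (-151444, -45436, -375618).
So ∂z/∂easting = −n_x/n_z = −0.40319 and ∂z/∂northing = −n_y/n_z = −0.12096.
|∇z| = √(a²+b²) = 0.42094, so dip δ = arctan(0.42094) = 22.83°.
True thickness = vertical thickness × cos δ = 44.1 × cos 22.83° = 40.65 m.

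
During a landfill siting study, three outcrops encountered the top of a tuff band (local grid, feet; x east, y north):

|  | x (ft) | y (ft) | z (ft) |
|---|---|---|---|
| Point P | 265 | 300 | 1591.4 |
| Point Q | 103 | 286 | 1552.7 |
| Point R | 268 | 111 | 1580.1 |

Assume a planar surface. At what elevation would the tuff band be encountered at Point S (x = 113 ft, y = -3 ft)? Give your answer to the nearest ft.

Let the plane be z = a·x + b·y + c.
Point Q−Point P: −162a − 14b = −38.7;  Point R−Point P: 3a − 189b = −11.3.
Solving gives a = 0.23340, b = 0.06349.
Then c = 1591.4 − a·265 − b·300 = 1510.50.
At (113, -3): z = 26.4 − 0.2 + 1510.50 = 1536.7 ft.

1537 ft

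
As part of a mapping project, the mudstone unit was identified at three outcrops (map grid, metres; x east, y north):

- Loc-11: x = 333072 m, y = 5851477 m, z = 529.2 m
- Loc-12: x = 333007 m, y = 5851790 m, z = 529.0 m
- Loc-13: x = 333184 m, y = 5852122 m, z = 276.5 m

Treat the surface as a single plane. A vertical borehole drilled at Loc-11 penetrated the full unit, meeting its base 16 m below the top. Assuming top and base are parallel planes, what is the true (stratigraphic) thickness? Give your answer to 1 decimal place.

11.0 m

Two edge vectors: Loc-11→Loc-12 = (-65, 313, -0.2), Loc-11→Loc-13 = (112, 645, -252.7).
Normal n = (Loc-11→Loc-12) × (Loc-11→Loc-13) = (-78966.1, -16447.9, -76981).
So ∂z/∂x = −n_x/n_z = −1.02579 and ∂z/∂y = −n_y/n_z = −0.21366.
|∇z| = √(a²+b²) = 1.04780, so dip δ = arctan(1.04780) = 46.34°.
True thickness = vertical thickness × cos δ = 16 × cos 46.34° = 11.0 m.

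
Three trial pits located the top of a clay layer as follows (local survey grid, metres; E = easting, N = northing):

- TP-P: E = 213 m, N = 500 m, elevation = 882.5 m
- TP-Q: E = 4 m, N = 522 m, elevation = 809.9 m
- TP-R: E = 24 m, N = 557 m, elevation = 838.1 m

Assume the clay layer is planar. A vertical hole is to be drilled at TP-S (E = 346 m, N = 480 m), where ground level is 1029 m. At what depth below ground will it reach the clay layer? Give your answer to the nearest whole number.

Let the plane be z = a·E + b·N + c.
TP-Q−TP-P: −209a + 22b = −72.6;  TP-R−TP-P: −189a + 57b = −44.4.
Solving gives a = 0.40766, b = 0.57277.
Then c = 882.5 − a·213 − b·500 = 509.29.
At (346, 480): z_contact = 141.1 + 274.9 + 509.29 = 925.3 m.
Depth below ground = 1029 − 925.3 = 104 m.

104 m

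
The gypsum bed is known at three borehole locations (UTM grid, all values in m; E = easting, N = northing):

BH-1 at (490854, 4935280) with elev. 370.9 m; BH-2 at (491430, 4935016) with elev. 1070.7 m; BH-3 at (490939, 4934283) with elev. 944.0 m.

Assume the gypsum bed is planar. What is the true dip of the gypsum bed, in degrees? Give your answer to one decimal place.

Two edge vectors: BH-1→BH-2 = (576, -264, 699.8), BH-1→BH-3 = (85, -997, 573.1).
Normal n = (BH-1→BH-2) × (BH-1→BH-3) = (546402.2, -270622.6, -551832).
So ∂z/∂E = −n_x/n_z = 0.99016 and ∂z/∂N = −n_y/n_z = −0.49041.
Gradient magnitude |∇z| = √(a² + b²) = √(0.98042 + 0.24050) = 1.10495.
True dip = arctan(1.10495) = 47.9°, dipping toward WNW (azimuth ≈ 296°).

47.9°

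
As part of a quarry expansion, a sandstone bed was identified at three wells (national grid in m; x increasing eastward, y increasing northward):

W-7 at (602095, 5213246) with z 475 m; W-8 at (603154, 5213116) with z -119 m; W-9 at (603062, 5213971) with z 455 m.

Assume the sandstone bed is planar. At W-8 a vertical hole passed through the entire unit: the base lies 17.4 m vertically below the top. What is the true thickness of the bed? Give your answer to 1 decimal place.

Let the plane be z = a·x + b·y + c.
W-8−W-7: 1059a − 130b = −594;  W-9−W-7: 967a + 725b = −20.
Solving gives a = −0.48490, b = 0.61917.
|∇z| = √(a²+b²) = 0.78645, so dip δ = arctan(0.78645) = 38.18°.
True thickness = vertical thickness × cos δ = 17.4 × cos 38.18° = 13.7 m.

13.7 m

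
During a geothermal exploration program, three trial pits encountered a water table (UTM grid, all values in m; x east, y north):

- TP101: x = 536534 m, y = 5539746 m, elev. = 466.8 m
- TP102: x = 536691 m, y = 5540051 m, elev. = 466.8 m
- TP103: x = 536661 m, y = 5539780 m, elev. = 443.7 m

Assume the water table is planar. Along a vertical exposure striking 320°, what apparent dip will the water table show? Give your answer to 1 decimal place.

Let the plane be z = a·x + b·y + c.
TP102−TP101: 157a + 305b = 0;  TP103−TP101: 127a + 34b = −23.1.
Solving gives a = −0.21096, b = 0.10859.
Unit vector along 320° is (sin 320°, cos 320°) = (-0.6428, 0.7660).
Slope in that direction = a·(-0.6428) + b·(0.7660) = 0.21879.
Apparent dip = arctan|0.21879| = 12.3° (true dip is 13.3°, so apparent ≤ true as expected).

12.3°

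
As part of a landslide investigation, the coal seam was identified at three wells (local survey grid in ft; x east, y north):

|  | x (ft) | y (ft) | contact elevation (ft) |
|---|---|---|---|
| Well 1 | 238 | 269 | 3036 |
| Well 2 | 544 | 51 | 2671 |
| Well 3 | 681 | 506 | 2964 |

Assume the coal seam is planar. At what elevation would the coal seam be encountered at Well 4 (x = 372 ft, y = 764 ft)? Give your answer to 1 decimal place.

3363.9 ft

Two edge vectors: Well 1→Well 2 = (306, -218, -365), Well 1→Well 3 = (443, 237, -72).
Normal n = (Well 1→Well 2) × (Well 1→Well 3) = (102201, -139663, 169096).
So ∂z/∂x = −n_x/n_z = −0.60440 and ∂z/∂y = −n_y/n_z = 0.82594.
Intercept c from Well 1: 3036 + 143.85 − 222.18 = 2957.67.
At (372, 764): z = −224.8 + 631.0 + 2957.67 = 3363.9 ft.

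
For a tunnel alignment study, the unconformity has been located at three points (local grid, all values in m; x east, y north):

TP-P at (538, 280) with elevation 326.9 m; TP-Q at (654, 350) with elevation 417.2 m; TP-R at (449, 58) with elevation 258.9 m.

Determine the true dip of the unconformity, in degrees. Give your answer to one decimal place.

Two edge vectors: TP-P→TP-Q = (116, 70, 90.3), TP-P→TP-R = (-89, -222, -68).
Normal n = (TP-P→TP-Q) × (TP-P→TP-R) = (15286.6, -148.7, -19522).
So ∂z/∂x = −n_x/n_z = 0.78304 and ∂z/∂y = −n_y/n_z = −0.00762.
Gradient magnitude |∇z| = √(a² + b²) = √(0.61316 + 0.00006) = 0.78308.
True dip = arctan(0.78308) = 38.1°, dipping toward W (azimuth ≈ 271°).

38.1°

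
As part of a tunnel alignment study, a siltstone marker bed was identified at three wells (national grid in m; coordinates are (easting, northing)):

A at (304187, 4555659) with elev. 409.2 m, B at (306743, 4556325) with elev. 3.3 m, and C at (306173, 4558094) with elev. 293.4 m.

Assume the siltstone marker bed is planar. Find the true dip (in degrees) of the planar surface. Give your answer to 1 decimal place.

12.0°

Let the plane be z = a·E + b·N + c.
B−A: 2556a + 666b = −405.9;  C−A: 1986a + 2435b = −115.8.
Solving gives a = −0.18592, b = 0.10408.
Gradient magnitude |∇z| = √(a² + b²) = √(0.03457 + 0.01083) = 0.21307.
True dip = arctan(0.21307) = 12.0°, dipping toward ESE (azimuth ≈ 119°).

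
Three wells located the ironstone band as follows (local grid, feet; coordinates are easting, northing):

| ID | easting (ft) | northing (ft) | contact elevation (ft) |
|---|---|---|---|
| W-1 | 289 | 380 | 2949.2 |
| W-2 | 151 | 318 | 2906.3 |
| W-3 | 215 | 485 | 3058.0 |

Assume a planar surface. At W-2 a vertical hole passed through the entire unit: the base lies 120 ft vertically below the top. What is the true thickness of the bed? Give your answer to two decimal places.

Two edge vectors: W-1→W-2 = (-138, -62, -42.9), W-1→W-3 = (-74, 105, 108.8).
Normal n = (W-1→W-2) × (W-1→W-3) = (-2241.1, 18189, -19078).
So ∂z/∂easting = −n_x/n_z = −0.11747 and ∂z/∂northing = −n_y/n_z = 0.95340.
|∇z| = √(a²+b²) = 0.96061, so dip δ = arctan(0.96061) = 43.85°.
True thickness = vertical thickness × cos δ = 120 × cos 43.85° = 86.54 ft.

86.54 ft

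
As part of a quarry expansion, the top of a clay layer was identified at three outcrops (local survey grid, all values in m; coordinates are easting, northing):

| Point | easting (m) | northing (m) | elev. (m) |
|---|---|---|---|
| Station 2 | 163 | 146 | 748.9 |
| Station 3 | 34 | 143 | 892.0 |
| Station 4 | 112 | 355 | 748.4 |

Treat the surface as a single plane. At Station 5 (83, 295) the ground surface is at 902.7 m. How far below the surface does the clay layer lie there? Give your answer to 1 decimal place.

Two edge vectors: Station 2→Station 3 = (-129, -3, 143.1), Station 2→Station 4 = (-51, 209, -0.5).
Normal n = (Station 2→Station 3) × (Station 2→Station 4) = (-29906.4, -7362.6, -27114).
So ∂z/∂easting = −n_x/n_z = −1.10299 and ∂z/∂northing = −n_y/n_z = −0.27154.
Intercept c from Station 2: 748.9 + 179.79 + 39.65 = 968.33.
At (83, 295): z_contact = −91.55 − 80.11 + 968.33 = 796.68 m.
Depth below ground = 902.7 − 796.68 = 106.0 m.

106.0 m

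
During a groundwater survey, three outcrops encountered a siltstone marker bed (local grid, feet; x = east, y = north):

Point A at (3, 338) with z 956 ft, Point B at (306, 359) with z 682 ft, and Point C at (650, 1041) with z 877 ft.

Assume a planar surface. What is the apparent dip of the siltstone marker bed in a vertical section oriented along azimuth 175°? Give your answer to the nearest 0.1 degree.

Two edge vectors: Point A→Point B = (303, 21, -274), Point A→Point C = (647, 703, -79).
Normal n = (Point A→Point B) × (Point A→Point C) = (190963, -153341, 199422).
So ∂z/∂x = −n_x/n_z = −0.95758 and ∂z/∂y = −n_y/n_z = 0.76893.
Unit vector along 175° is (sin 175°, cos 175°) = (0.0872, -0.9962).
Slope in that direction = a·(0.0872) + b·(-0.9962) = −0.84946.
Apparent dip = arctan|0.84946| = 40.3° (true dip is 50.8°, so apparent ≤ true as expected).

40.3°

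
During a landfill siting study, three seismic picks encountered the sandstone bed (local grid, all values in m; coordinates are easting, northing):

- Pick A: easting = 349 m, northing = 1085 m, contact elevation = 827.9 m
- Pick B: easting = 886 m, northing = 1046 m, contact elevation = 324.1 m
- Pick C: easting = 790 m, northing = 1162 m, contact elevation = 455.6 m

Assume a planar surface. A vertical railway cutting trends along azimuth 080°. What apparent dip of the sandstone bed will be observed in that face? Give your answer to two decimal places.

39.72°

Let the plane be z = a·easting + b·northing + c.
Pick B−Pick A: 537a − 39b = −503.8;  Pick C−Pick A: 441a + 77b = −372.3.
Solving gives a = −0.91057, b = 0.38004.
Unit vector along 080° is (sin 80°, cos 80°) = (0.9848, 0.1736).
Slope in that direction = a·(0.9848) + b·(0.1736) = −0.83075.
Apparent dip = arctan|0.83075| = 39.72° (true dip is 44.6°, so apparent ≤ true as expected).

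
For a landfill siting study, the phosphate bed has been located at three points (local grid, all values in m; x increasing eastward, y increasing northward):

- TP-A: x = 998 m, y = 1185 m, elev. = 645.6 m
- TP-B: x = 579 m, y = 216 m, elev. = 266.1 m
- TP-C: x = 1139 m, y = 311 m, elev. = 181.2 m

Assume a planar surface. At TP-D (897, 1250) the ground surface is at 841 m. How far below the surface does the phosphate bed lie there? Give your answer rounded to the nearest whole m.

Let the plane be z = a·x + b·y + c.
TP-B−TP-A: −419a − 969b = −379.5;  TP-C−TP-A: 141a − 874b = −464.4.
Solving gives a = −0.23531, b = 0.49339.
Then c = 645.6 − a·998 − b·1185 = 295.77.
At (897, 1250): z_contact = −211.1 + 616.7 + 295.77 = 701.4 m.
Depth below ground = 841 − 701.4 = 140 m.

140 m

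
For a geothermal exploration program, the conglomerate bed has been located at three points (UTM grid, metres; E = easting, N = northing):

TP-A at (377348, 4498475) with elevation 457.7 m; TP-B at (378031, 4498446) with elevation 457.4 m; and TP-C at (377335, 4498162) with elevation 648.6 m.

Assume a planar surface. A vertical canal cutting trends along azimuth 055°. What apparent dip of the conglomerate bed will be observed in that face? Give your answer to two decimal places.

20.34°

Let the plane be z = a·E + b·N + c.
TP-B−TP-A: 683a − 29b = −0.3;  TP-C−TP-A: −13a − 313b = 190.9.
Solving gives a = −0.02629, b = −0.60881.
Unit vector along 055° is (sin 55°, cos 55°) = (0.8192, 0.5736).
Slope in that direction = a·(0.8192) + b·(0.5736) = −0.37074.
Apparent dip = arctan|0.37074| = 20.34° (true dip is 31.4°, so apparent ≤ true as expected).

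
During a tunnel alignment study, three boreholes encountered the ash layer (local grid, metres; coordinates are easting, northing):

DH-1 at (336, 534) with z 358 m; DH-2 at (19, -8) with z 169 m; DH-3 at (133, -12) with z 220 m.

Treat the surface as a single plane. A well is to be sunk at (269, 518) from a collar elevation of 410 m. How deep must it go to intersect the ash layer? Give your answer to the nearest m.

84 m

Let the plane be z = a·easting + b·northing + c.
DH-2−DH-1: −317a − 542b = −189;  DH-3−DH-1: −203a − 546b = −138.
Solving gives a = 0.45036, b = 0.08531.
Then c = 358 − a·336 − b·534 = 161.13.
At (269, 518): z_contact = 121.1 + 44.2 + 161.13 = 326.5 m.
Depth below ground = 410 − 326.5 = 84 m.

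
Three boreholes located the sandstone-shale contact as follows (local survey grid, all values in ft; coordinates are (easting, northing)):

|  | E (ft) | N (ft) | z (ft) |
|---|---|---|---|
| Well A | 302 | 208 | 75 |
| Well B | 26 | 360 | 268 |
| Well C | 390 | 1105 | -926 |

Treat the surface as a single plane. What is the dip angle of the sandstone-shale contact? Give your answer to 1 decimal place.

57.9°

Two edge vectors: Well A→Well B = (-276, 152, 193), Well A→Well C = (88, 897, -1001).
Normal n = (Well A→Well B) × (Well A→Well C) = (-325273, -259292, -260948).
So ∂z/∂E = −n_x/n_z = −1.24651 and ∂z/∂N = −n_y/n_z = −0.99365.
Gradient magnitude |∇z| = √(a² + b²) = √(1.55377 + 0.98735) = 1.59409.
True dip = arctan(1.59409) = 57.9°, dipping toward NE (azimuth ≈ 051°).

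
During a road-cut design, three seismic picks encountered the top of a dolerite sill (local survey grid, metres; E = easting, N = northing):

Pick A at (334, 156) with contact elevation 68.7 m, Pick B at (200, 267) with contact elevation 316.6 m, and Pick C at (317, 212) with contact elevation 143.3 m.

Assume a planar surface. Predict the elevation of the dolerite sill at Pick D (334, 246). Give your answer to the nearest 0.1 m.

Two edge vectors: Pick A→Pick B = (-134, 111, 247.9), Pick A→Pick C = (-17, 56, 74.6).
Normal n = (Pick A→Pick B) × (Pick A→Pick C) = (-5601.8, 5782.1, -5617).
So ∂z/∂E = −n_x/n_z = −0.99729 and ∂z/∂N = −n_y/n_z = 1.02939.
Intercept c from Pick A: 68.7 + 333.10 − 160.59 = 241.21.
At (334, 246): z = −333.1 + 253.2 + 241.21 = 161.3 m.

161.3 m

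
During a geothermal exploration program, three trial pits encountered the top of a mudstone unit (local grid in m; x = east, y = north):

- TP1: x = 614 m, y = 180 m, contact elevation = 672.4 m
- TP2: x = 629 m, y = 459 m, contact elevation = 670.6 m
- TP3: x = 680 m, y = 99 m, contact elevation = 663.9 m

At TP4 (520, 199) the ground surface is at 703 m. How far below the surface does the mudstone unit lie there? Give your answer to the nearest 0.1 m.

18.5 m

Let the plane be z = a·x + b·y + c.
TP2−TP1: 15a + 279b = −1.8;  TP3−TP1: 66a − 81b = −8.5.
Solving gives a = −0.12824, b = 0.00044.
Then c = 672.4 − a·614 − b·180 = 751.06.
At (520, 199): z_contact = −66.69 + 0.09 + 751.06 = 684.46 m.
Depth below ground = 703 − 684.46 = 18.5 m.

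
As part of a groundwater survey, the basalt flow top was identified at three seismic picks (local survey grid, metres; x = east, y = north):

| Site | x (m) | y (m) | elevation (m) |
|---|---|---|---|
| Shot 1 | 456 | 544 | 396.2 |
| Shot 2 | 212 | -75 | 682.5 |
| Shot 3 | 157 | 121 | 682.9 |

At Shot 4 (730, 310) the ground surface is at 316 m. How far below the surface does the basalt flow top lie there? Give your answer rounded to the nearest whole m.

64 m

Let the plane be z = a·x + b·y + c.
Shot 2−Shot 1: −244a − 619b = 286.3;  Shot 3−Shot 1: −299a − 423b = 286.7.
Solving gives a = −0.68845, b = −0.19115.
Then c = 396.2 − a·456 − b·544 = 814.11.
At (730, 310): z_contact = −502.6 − 59.3 + 814.11 = 252.3 m.
Depth below ground = 316 − 252.3 = 64 m.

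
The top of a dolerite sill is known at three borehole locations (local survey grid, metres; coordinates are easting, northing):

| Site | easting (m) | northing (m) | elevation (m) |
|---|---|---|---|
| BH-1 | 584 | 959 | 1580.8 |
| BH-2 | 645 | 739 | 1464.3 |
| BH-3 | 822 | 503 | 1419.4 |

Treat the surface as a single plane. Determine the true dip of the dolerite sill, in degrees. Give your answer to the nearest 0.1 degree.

45.6°

Two edge vectors: BH-1→BH-2 = (61, -220, -116.5), BH-1→BH-3 = (238, -456, -161.4).
Normal n = (BH-1→BH-2) × (BH-1→BH-3) = (-17616, -17881.6, 24544).
So ∂z/∂easting = −n_x/n_z = 0.71773 and ∂z/∂northing = −n_y/n_z = 0.72855.
Gradient magnitude |∇z| = √(a² + b²) = √(0.51514 + 0.53079) = 1.02271.
True dip = arctan(1.02271) = 45.6°, dipping toward SW (azimuth ≈ 225°).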